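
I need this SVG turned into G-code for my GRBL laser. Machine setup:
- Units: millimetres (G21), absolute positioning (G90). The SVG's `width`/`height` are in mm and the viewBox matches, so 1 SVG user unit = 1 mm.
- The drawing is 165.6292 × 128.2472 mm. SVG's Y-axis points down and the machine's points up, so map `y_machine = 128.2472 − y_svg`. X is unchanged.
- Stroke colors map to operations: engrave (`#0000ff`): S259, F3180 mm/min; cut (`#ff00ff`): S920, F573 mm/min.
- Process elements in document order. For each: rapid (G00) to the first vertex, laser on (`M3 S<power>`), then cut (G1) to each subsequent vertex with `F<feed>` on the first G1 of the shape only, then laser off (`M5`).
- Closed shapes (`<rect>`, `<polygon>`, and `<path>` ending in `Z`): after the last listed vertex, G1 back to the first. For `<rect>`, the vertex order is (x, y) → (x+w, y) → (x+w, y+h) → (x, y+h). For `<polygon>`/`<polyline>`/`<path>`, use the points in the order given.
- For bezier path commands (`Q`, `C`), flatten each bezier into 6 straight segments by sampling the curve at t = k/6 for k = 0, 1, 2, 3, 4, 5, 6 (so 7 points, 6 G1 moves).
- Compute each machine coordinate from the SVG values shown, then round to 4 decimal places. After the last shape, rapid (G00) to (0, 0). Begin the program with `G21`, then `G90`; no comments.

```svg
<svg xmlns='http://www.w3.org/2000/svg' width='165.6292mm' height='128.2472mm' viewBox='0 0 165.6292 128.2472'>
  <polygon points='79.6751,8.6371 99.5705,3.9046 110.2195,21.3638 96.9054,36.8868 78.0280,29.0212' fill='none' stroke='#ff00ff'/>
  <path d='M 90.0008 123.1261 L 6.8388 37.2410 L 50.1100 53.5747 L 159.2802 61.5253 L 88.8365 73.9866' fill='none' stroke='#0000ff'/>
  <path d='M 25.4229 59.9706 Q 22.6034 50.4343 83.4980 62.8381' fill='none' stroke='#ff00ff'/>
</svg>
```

G21
G90
G00 X79.6751 Y119.6101
M3 S920
G1 X99.5705 Y124.3426 F573
G1 X110.2195 Y106.8834
G1 X96.9054 Y91.3604
G1 X78.0280 Y99.2260
G1 X79.6751 Y119.6101
M5
G00 X90.0008 Y5.1211
M3 S259
G1 X6.8388 Y91.0062 F3180
G1 X50.1100 Y74.6725
G1 X159.2802 Y66.7219
G1 X88.8365 Y54.2606
M5
G00 X25.4229 Y68.2766
M3 S920
G1 X26.2529 Y70.8459 F573
G1 X30.6226 Y72.1963
G1 X38.5319 Y72.3279
G1 X49.9809 Y71.2405
G1 X64.9696 Y68.9343
G1 X83.4980 Y65.4091
M5
G00 X0.0000 Y0.0000

1 u = 1 mm; y_m = 128.2472 − y.

[1] `<polygon>` regular polygon, #ff00ff→cut S920 F573: (79.6751,119.6101) → (99.5705,124.3426) → (110.2195,106.8834) → (96.9054,91.3604) → (78.0280,99.2260) → (79.6751,119.6101) (closed)

[2] `<path>` open polyline, #0000ff→engrave S259 F3180: (90.0008,5.1211) → (6.8388,91.0062) → (50.1100,74.6725) → (159.2802,66.7219) → (88.8365,54.2606)

[3] `<path>` quadratic bezier, #ff00ff→cut S920 F573: (25.4229,68.2766) → (26.2529,70.8459) → (30.6226,72.1963) → (38.5319,72.3279) → (49.9809,71.2405) → (64.9696,68.9343) → (83.4980,65.4091)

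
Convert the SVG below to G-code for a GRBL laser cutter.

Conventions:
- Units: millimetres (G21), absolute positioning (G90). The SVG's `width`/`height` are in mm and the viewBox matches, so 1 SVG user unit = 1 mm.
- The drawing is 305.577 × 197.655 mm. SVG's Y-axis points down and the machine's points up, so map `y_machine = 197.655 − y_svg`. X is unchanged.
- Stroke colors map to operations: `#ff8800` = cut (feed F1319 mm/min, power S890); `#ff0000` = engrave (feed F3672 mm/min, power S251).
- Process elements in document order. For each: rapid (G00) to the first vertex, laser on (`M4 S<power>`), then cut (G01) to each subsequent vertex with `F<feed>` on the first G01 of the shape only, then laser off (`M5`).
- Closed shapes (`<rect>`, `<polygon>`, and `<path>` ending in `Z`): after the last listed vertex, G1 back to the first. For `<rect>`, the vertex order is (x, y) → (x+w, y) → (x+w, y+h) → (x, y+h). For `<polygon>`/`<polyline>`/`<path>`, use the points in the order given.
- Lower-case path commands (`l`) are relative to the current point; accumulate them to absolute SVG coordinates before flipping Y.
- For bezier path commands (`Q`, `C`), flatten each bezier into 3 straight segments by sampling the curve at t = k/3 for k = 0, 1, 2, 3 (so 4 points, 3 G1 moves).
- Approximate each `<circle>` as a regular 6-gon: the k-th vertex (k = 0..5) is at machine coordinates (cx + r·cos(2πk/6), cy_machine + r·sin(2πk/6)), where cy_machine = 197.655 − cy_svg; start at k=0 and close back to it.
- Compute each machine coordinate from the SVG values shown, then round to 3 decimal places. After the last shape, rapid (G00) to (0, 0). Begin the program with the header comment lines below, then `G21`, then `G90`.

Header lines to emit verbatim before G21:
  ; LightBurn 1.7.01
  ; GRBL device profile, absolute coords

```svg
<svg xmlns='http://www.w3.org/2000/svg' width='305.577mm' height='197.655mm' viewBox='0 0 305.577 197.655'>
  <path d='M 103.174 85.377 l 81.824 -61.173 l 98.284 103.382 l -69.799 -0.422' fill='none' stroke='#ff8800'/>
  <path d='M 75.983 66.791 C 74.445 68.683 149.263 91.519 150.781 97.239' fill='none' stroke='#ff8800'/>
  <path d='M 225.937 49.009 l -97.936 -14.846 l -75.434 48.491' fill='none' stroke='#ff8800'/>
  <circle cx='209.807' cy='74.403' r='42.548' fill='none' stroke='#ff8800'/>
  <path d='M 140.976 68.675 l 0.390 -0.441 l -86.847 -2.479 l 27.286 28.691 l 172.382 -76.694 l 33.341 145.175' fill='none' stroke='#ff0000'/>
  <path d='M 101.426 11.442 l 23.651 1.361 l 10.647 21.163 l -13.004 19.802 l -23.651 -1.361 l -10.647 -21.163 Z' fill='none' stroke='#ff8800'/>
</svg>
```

Since the viewBox matches the mm dimensions, user units are millimetres directly. The only transform is the Y-flip y_m = 197.655 − y_svg.

Shape 1 is a open polyline drawn with `<path>`. Its stroke #ff8800 means cut at S890, F1319. After flipping Y the toolpath is (103.174,112.278) → (184.998,173.451) → (283.282,70.069) → (213.483,70.491).

Shape 2 is a cubic bezier drawn with `<path>`. Its stroke #ff8800 means cut at S890, F1319. After flipping Y the toolpath is (75.983,130.864) → (94.354,123.400) → (130.372,110.432) → (150.781,100.416).

Shape 3 is a open polyline drawn with `<path>`. Its stroke #ff8800 means cut at S890, F1319. After flipping Y the toolpath is (225.937,148.646) → (128.001,163.492) → (52.567,115.001).

Shape 4 is a circle drawn with `<circle>`. Its stroke #ff8800 means cut at S890, F1319. After flipping Y the toolpath is (252.355,123.252) → (231.081,160.100) → (188.533,160.100) → (167.259,123.252) → (188.533,86.404) → (231.081,86.404) → (252.355,123.252), returning to the start.

Shape 5 is a open polyline drawn with `<path>`. Its stroke #ff0000 means engrave at S251, F3672. After flipping Y the toolpath is (140.976,128.980) → (141.366,129.421) → (54.519,131.900) → (81.805,103.209) → (254.187,179.903) → (287.528,34.728).

Shape 6 is a regular polygon drawn with `<path>`. Its stroke #ff8800 means cut at S890, F1319. After flipping Y the toolpath is (101.426,186.213) → (125.077,184.852) → (135.724,163.689) → (122.720,143.887) → (99.069,145.248) → (88.422,166.411) → (101.426,186.213), returning to the start.

; LightBurn 1.7.01
; GRBL device profile, absolute coords
G21
G90
G00 X103.174 Y112.278
M4 S890
G01 X184.998 Y173.451 F1319
G01 X283.282 Y70.069
G01 X213.483 Y70.491
M5
G00 X75.983 Y130.864
M4 S890
G01 X94.354 Y123.400 F1319
G01 X130.372 Y110.432
G01 X150.781 Y100.416
M5
G00 X225.937 Y148.646
M4 S890
G01 X128.001 Y163.492 F1319
G01 X52.567 Y115.001
M5
G00 X252.355 Y123.252
M4 S890
G01 X231.081 Y160.100 F1319
G01 X188.533 Y160.100
G01 X167.259 Y123.252
G01 X188.533 Y86.404
G01 X231.081 Y86.404
G01 X252.355 Y123.252
M5
G00 X140.976 Y128.980
M4 S251
G01 X141.366 Y129.421 F3672
G01 X54.519 Y131.900
G01 X81.805 Y103.209
G01 X254.187 Y179.903
G01 X287.528 Y34.728
M5
G00 X101.426 Y186.213
M4 S890
G01 X125.077 Y184.852 F1319
G01 X135.724 Y163.689
G01 X122.720 Y143.887
G01 X99.069 Y145.248
G01 X88.422 Y166.411
G01 X101.426 Y186.213
M5
G00 X0.000 Y0.000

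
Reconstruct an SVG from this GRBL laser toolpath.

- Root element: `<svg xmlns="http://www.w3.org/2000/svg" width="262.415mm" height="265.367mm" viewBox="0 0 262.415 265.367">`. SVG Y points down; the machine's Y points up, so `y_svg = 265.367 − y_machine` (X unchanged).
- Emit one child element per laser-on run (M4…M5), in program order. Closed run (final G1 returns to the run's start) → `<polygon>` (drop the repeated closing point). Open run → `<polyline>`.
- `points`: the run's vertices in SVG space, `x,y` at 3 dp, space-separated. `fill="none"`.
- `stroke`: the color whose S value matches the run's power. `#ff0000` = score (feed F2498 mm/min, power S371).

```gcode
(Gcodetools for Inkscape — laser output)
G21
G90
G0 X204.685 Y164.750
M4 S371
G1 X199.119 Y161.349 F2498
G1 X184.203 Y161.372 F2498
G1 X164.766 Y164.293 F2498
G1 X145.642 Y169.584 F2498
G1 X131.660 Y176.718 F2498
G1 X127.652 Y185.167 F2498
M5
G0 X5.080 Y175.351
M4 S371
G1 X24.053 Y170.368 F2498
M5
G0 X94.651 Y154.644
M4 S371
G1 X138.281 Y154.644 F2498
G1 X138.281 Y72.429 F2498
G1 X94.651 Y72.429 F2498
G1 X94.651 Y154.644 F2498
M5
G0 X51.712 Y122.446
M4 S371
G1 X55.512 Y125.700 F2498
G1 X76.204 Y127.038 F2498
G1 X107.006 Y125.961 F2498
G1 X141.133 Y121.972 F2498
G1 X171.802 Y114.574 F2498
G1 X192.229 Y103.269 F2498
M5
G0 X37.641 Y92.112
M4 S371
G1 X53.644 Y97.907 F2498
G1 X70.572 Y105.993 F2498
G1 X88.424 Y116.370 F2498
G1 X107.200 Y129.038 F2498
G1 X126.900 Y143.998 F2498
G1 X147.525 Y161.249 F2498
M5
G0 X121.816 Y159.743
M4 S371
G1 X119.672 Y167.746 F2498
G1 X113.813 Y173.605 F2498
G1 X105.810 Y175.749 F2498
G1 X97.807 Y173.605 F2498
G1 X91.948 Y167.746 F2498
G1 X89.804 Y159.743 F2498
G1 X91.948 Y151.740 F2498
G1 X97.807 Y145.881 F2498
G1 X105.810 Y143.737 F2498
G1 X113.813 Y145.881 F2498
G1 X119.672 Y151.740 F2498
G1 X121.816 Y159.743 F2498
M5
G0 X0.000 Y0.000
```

Each laser-on run becomes one SVG element. Flip Y back into SVG space with y_svg = 265.367 − y_machine. Every run uses S371, so all elements get stroke `#ff0000` (score).

Run 1: The run is open, so emit a `<polyline>` with points (Y-flipped): 204.685,100.617 199.119,104.018 184.203,103.995 164.766,101.074 145.642,95.783 131.660,88.649 127.652,80.200.

Run 2: The run is open, so emit a `<polyline>` with points (Y-flipped): 5.080,90.016 24.053,94.999.

Run 3: The run returns to its start, so emit a `<polygon>` with points (Y-flipped): 94.651,110.723 138.281,110.723 138.281,192.938 94.651,192.938.

Run 4: The run is open, so emit a `<polyline>` with points (Y-flipped): 51.712,142.921 55.512,139.667 76.204,138.329 107.006,139.406 141.133,143.395 171.802,150.793 192.229,162.098.

Run 5: The run is open, so emit a `<polyline>` with points (Y-flipped): 37.641,173.255 53.644,167.460 70.572,159.374 88.424,148.997 107.200,136.329 126.900,121.369 147.525,104.118.

Run 6: The run returns to its start, so emit a `<polygon>` with points (Y-flipped): 121.816,105.624 119.672,97.621 113.813,91.762 105.810,89.618 97.807,91.762 91.948,97.621 89.804,105.624 91.948,113.627 97.807,119.486 105.810,121.630 113.813,119.486 119.672,113.627.

<svg xmlns="http://www.w3.org/2000/svg" width="262.415mm" height="265.367mm" viewBox="0 0 262.415 265.367">
  <polyline points="204.685,100.617 199.119,104.018 184.203,103.995 164.766,101.074 145.642,95.783 131.660,88.649 127.652,80.200" fill="none" stroke="#ff0000"/>
  <polyline points="5.080,90.016 24.053,94.999" fill="none" stroke="#ff0000"/>
  <polygon points="94.651,110.723 138.281,110.723 138.281,192.938 94.651,192.938" fill="none" stroke="#ff0000"/>
  <polyline points="51.712,142.921 55.512,139.667 76.204,138.329 107.006,139.406 141.133,143.395 171.802,150.793 192.229,162.098" fill="none" stroke="#ff0000"/>
  <polyline points="37.641,173.255 53.644,167.460 70.572,159.374 88.424,148.997 107.200,136.329 126.900,121.369 147.525,104.118" fill="none" stroke="#ff0000"/>
  <polygon points="121.816,105.624 119.672,97.621 113.813,91.762 105.810,89.618 97.807,91.762 91.948,97.621 89.804,105.624 91.948,113.627 97.807,119.486 105.810,121.630 113.813,119.486 119.672,113.627" fill="none" stroke="#ff0000"/>
</svg>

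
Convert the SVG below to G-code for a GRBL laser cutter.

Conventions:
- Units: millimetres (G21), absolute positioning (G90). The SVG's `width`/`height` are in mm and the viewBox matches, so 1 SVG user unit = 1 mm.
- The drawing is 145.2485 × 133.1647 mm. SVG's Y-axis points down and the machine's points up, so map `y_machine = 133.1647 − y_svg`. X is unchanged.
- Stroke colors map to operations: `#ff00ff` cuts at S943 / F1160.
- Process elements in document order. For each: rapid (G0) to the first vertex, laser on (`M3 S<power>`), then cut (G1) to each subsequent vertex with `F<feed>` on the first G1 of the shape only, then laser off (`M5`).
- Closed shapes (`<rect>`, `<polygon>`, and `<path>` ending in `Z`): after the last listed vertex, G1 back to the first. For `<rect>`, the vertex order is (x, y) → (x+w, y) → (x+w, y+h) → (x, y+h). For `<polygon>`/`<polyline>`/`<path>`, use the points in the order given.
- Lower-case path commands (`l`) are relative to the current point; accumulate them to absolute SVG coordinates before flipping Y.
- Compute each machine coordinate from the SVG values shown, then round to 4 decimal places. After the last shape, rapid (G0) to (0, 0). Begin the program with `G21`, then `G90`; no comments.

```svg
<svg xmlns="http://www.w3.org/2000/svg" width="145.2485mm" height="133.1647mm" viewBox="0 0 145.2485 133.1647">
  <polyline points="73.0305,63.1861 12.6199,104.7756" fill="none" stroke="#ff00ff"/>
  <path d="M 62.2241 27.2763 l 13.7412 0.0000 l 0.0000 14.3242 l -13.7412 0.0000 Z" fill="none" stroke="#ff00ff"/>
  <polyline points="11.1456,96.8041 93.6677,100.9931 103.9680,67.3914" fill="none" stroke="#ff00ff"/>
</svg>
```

1 u = 1 mm; y_m = 133.1647 − y.

[1] `<polyline>` line segment, #ff00ff→cut S943 F1160: (73.0305,69.9786) → (12.6199,28.3891)

[2] `<path>` rectangle, #ff00ff→cut S943 F1160: (62.2241,105.8884) → (75.9653,105.8884) → (75.9653,91.5642) → (62.2241,91.5642) → (62.2241,105.8884) (closed)

[3] `<polyline>` open polyline, #ff00ff→cut S943 F1160: (11.1456,36.3606) → (93.6677,32.1716) → (103.9680,65.7733)

G21
G90
G0 X73.0305 Y69.9786
M3 S943
G1 X12.6199 Y28.3891 F1160
M5
G0 X62.2241 Y105.8884
M3 S943
G1 X75.9653 Y105.8884 F1160
G1 X75.9653 Y91.5642
G1 X62.2241 Y91.5642
G1 X62.2241 Y105.8884
M5
G0 X11.1456 Y36.3606
M3 S943
G1 X93.6677 Y32.1716 F1160
G1 X103.9680 Y65.7733
M5
G0 X0.0000 Y0.0000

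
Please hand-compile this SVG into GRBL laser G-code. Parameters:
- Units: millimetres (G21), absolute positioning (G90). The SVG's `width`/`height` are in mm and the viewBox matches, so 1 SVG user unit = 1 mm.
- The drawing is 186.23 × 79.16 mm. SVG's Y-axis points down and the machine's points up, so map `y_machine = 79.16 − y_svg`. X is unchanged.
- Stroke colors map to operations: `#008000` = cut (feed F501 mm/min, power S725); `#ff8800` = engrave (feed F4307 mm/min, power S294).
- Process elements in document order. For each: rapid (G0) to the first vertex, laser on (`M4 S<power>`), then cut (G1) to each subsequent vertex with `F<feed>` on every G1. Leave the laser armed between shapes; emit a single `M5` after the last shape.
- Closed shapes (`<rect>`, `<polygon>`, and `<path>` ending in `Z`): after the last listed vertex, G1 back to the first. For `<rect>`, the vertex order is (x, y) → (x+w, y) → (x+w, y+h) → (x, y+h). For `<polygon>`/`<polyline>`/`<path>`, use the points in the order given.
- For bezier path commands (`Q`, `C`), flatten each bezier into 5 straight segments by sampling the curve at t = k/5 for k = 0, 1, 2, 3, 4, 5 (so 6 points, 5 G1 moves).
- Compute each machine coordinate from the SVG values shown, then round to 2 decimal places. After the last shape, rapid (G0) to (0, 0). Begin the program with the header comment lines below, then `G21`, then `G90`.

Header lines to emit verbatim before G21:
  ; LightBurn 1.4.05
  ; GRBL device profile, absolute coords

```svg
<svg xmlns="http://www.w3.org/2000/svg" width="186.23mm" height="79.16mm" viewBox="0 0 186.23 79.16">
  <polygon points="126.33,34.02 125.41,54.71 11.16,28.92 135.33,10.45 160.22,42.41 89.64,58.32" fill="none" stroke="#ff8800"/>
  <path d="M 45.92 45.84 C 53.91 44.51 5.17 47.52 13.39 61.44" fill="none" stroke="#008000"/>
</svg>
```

; LightBurn 1.4.05
; GRBL device profile, absolute coords
G21
G90
G0 X126.33 Y45.14
M4 S294
G1 X125.41 Y24.45 F4307
G1 X11.16 Y50.24 F4307
G1 X135.33 Y68.71 F4307
G1 X160.22 Y36.75 F4307
G1 X89.64 Y20.84 F4307
G1 X126.33 Y45.14 F4307
G0 X45.92 Y33.32
M4 S725
G1 X44.82 Y33.54 F501
G1 X35.55 Y32.41 F501
G1 X23.59 Y29.61 F501
G1 X14.38 Y24.82 F501
G1 X13.39 Y17.72 F501
M5
G0 X0.00 Y0.00

1 u = 1 mm; y_m = 79.16 − y.

[1] `<polygon>` closed polygon, #ff8800→engrave S294 F4307: (126.33,45.14) → (125.41,24.45) → (11.16,50.24) → (135.33,68.71) → (160.22,36.75) → (89.64,20.84) → (126.33,45.14) (closed)

[2] `<path>` cubic bezier, #008000→cut S725 F501: (45.92,33.32) → (44.82,33.54) → (35.55,32.41) → (23.59,29.61) → (14.38,24.82) → (13.39,17.72)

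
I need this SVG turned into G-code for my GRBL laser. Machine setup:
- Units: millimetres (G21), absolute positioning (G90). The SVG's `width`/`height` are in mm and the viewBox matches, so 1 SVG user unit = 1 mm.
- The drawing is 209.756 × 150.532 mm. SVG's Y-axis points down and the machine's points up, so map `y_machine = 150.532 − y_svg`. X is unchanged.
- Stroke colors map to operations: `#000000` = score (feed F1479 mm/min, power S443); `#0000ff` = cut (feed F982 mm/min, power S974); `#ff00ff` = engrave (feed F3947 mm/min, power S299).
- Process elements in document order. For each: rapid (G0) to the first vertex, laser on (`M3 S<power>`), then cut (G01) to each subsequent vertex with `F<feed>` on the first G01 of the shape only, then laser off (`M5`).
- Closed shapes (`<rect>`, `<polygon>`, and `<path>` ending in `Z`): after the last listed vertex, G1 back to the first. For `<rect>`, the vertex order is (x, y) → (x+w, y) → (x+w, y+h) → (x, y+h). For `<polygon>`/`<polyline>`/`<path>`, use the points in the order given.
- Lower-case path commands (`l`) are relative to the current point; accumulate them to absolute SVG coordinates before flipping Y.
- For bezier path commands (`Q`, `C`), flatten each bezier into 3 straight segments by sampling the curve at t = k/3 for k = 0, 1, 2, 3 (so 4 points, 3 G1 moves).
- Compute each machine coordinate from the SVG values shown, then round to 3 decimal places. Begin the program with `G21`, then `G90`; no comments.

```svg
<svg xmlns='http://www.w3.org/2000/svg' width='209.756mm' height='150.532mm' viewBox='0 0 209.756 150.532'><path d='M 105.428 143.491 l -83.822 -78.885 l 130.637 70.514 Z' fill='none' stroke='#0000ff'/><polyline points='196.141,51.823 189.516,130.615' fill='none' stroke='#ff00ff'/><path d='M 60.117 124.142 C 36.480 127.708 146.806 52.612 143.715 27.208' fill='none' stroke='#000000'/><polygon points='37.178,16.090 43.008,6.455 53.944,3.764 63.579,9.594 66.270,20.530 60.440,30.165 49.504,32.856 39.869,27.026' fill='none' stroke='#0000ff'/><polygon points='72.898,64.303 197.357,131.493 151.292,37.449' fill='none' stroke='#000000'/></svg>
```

G21
G90
G0 X105.428 Y7.041
M3 S974
G01 X21.606 Y85.926 F982
G01 X152.243 Y15.412
G01 X105.428 Y7.041
M5
G0 X196.141 Y98.709
M3 S299
G01 X189.516 Y19.917 F3947
M5
G0 X60.117 Y26.390
M3 S443
G01 X71.972 Y44.291 F1479
G01 X118.163 Y86.110
G01 X143.715 Y123.324
M5
G0 X37.178 Y134.442
M3 S974
G01 X43.008 Y144.077 F982
G01 X53.944 Y146.768
G01 X63.579 Y140.938
G01 X66.270 Y130.002
G01 X60.440 Y120.367
G01 X49.504 Y117.676
G01 X39.869 Y123.506
G01 X37.178 Y134.442
M5
G0 X72.898 Y86.229
M3 S443
G01 X197.357 Y19.039 F1479
G01 X151.292 Y113.083
G01 X72.898 Y86.229
M5

Since the viewBox matches the mm dimensions, user units are millimetres directly. The only transform is the Y-flip y_m = 150.532 − y_svg.

Shape 1 is a closed polygon drawn with `<path>`. Its stroke #0000ff means cut at S974, F982. After flipping Y the toolpath is (105.428,7.041) → (21.606,85.926) → (152.243,15.412) → (105.428,7.041), returning to the start.

Shape 2 is a line segment drawn with `<polyline>`. Its stroke #ff00ff means engrave at S299, F3947. After flipping Y the toolpath is (196.141,98.709) → (189.516,19.917).

Shape 3 is a cubic bezier drawn with `<path>`. Its stroke #000000 means score at S443, F1479. After flipping Y the toolpath is (60.117,26.390) → (71.972,44.291) → (118.163,86.110) → (143.715,123.324).

Shape 4 is a regular polygon drawn with `<polygon>`. Its stroke #0000ff means cut at S974, F982. After flipping Y the toolpath is (37.178,134.442) → (43.008,144.077) → (53.944,146.768) → (63.579,140.938) → (66.270,130.002) → (60.440,120.367) → (49.504,117.676) → (39.869,123.506) → (37.178,134.442), returning to the start.

Shape 5 is a closed polygon drawn with `<polygon>`. Its stroke #000000 means score at S443, F1479. After flipping Y the toolpath is (72.898,86.229) → (197.357,19.039) → (151.292,113.083) → (72.898,86.229), returning to the start.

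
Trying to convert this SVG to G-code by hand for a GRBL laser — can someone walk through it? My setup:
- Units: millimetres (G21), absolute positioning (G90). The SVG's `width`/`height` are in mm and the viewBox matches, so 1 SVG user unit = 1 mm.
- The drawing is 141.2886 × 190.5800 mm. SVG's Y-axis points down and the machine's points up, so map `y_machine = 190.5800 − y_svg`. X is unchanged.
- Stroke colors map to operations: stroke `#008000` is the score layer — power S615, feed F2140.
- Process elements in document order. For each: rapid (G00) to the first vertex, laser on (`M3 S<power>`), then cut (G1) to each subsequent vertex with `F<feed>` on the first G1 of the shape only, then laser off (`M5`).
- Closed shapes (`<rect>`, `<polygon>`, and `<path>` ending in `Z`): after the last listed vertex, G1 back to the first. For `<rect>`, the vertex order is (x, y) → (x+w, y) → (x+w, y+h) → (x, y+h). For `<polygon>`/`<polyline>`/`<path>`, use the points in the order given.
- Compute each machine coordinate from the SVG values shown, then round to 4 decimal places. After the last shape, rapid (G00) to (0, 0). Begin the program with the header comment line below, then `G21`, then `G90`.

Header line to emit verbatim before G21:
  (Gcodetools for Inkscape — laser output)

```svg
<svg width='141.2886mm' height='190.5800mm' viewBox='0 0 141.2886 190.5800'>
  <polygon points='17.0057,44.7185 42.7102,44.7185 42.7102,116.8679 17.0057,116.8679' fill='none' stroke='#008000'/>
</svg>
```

(Gcodetools for Inkscape — laser output)
G21
G90
G00 X17.0057 Y145.8615
M3 S615
G1 X42.7102 Y145.8615 F2140
G1 X42.7102 Y73.7121
G1 X17.0057 Y73.7121
G1 X17.0057 Y145.8615
M5
G00 X0.0000 Y0.0000

1 u = 1 mm; y_m = 190.5800 − y.

[1] `<polygon>` rectangle, #008000→score S615 F2140: (17.0057,145.8615) → (42.7102,145.8615) → (42.7102,73.7121) → (17.0057,73.7121) → (17.0057,145.8615) (closed)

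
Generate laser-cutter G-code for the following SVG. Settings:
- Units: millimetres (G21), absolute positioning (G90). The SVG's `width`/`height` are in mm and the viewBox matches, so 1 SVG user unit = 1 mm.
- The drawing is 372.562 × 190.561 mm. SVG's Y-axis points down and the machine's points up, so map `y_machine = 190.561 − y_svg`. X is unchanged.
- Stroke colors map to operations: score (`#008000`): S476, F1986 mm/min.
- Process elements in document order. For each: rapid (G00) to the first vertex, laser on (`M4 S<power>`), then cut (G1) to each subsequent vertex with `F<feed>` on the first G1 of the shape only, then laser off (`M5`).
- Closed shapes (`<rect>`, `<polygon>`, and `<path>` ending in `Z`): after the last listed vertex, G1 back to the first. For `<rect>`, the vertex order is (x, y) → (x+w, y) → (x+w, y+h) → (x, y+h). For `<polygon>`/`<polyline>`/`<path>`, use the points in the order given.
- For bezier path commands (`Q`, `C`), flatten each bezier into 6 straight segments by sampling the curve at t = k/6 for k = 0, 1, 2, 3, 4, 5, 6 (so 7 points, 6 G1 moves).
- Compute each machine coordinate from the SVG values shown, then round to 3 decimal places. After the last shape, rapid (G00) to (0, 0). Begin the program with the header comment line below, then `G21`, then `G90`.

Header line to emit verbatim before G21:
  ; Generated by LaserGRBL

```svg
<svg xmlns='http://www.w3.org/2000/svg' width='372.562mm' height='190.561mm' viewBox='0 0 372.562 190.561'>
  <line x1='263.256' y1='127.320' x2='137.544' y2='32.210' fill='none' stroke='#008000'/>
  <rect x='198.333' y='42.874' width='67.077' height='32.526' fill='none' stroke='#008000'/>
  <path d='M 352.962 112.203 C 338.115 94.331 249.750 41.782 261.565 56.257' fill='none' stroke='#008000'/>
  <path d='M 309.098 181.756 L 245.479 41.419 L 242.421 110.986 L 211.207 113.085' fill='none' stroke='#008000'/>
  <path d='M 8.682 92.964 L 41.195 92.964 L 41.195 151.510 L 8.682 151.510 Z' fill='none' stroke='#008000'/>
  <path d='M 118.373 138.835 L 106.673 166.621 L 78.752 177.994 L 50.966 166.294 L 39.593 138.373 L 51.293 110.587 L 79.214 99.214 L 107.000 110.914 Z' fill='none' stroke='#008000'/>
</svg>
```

; Generated by LaserGRBL
G21
G90
G00 X263.256 Y63.241
M4 S476
G1 X137.544 Y158.351 F1986
M5
G00 X198.333 Y147.687
M4 S476
G1 X265.410 Y147.687 F1986
G1 X265.410 Y115.161
G1 X198.333 Y115.161
G1 X198.333 Y147.687
M5
G00 X352.962 Y78.358
M4 S476
G1 X340.216 Y89.713 F1986
G1 X320.042 Y104.022
G1 X297.265 Y118.461
G1 X276.710 Y130.204
G1 X263.202 Y136.427
G1 X261.565 Y134.304
M5
G00 X309.098 Y8.805
M4 S476
G1 X245.479 Y149.142 F1986
G1 X242.421 Y79.575
G1 X211.207 Y77.476
M5
G00 X8.682 Y97.597
M4 S476
G1 X41.195 Y97.597 F1986
G1 X41.195 Y39.051
G1 X8.682 Y39.051
G1 X8.682 Y97.597
M5
G00 X118.373 Y51.726
M4 S476
G1 X106.673 Y23.940 F1986
G1 X78.752 Y12.567
G1 X50.966 Y24.267
G1 X39.593 Y52.188
G1 X51.293 Y79.974
G1 X79.214 Y91.347
G1 X107.000 Y79.647
G1 X118.373 Y51.726
M5
G00 X0.000 Y0.000

Since the viewBox matches the mm dimensions, user units are millimetres directly. The only transform is the Y-flip y_m = 190.561 − y_svg.

Shape 1 is a line segment drawn with `<line>`. Its stroke #008000 means score at S476, F1986. After flipping Y the toolpath is (263.256,63.241) → (137.544,158.351).

Shape 2 is a rectangle drawn with `<rect>`. Its stroke #008000 means score at S476, F1986. After flipping Y the toolpath is (198.333,147.687) → (265.410,147.687) → (265.410,115.161) → (198.333,115.161) → (198.333,147.687), returning to the start.

Shape 3 is a cubic bezier drawn with `<path>`. Its stroke #008000 means score at S476, F1986. After flipping Y the toolpath is (352.962,78.358) → (340.216,89.713) → (320.042,104.022) → (297.265,118.461) → (276.710,130.204) → (263.202,136.427) → (261.565,134.304).

Shape 4 is a open polyline drawn with `<path>`. Its stroke #008000 means score at S476, F1986. After flipping Y the toolpath is (309.098,8.805) → (245.479,149.142) → (242.421,79.575) → (211.207,77.476).

Shape 5 is a rectangle drawn with `<path>`. Its stroke #008000 means score at S476, F1986. After flipping Y the toolpath is (8.682,97.597) → (41.195,97.597) → (41.195,39.051) → (8.682,39.051) → (8.682,97.597), returning to the start.

Shape 6 is a regular polygon drawn with `<path>`. Its stroke #008000 means score at S476, F1986. After flipping Y the toolpath is (118.373,51.726) → (106.673,23.940) → (78.752,12.567) → (50.966,24.267) → (39.593,52.188) → (51.293,79.974) → (79.214,91.347) → (107.000,79.647) → (118.373,51.726), returning to the start.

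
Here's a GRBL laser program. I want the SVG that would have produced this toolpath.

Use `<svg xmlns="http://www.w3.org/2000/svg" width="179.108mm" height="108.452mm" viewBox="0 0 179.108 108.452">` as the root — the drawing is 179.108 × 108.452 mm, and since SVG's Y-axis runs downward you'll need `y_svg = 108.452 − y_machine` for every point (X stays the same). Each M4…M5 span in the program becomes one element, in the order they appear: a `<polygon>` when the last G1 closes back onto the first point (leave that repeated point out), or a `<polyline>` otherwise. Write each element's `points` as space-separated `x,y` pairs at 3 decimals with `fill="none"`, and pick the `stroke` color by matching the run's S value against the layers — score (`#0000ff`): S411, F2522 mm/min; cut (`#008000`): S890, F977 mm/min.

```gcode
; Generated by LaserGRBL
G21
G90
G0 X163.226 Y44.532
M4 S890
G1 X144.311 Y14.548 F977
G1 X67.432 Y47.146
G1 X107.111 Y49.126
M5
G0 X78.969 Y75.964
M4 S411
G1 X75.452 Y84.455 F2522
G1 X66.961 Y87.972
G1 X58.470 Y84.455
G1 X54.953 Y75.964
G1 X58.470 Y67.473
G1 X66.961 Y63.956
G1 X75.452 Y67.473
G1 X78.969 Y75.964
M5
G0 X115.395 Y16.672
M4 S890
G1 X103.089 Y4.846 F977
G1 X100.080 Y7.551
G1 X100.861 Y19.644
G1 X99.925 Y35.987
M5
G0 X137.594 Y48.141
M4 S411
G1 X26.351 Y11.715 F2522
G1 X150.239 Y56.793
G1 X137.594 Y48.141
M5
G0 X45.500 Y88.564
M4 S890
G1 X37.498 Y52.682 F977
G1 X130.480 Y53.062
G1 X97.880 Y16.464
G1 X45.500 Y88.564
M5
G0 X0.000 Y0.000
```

Machine Y-up, SVG Y-down with viewBox height 108.452, so y_svg = 108.452 − y_machine; X carries over.

Run 1: the run's S890 means `#008000` (cut). The run is open, so emit a `<polyline>` with points (Y-flipped): 163.226,63.920 144.311,93.904 67.432,61.306 107.111,59.326.

Run 2: S411 ⇒ score layer `#0000ff`. The run returns to its start, so emit a `<polygon>` with points (Y-flipped): 78.969,32.488 75.452,23.997 66.961,20.480 58.470,23.997 54.953,32.488 58.470,40.979 66.961,44.496 75.452,40.979.

Run 3: the run's S890 means `#008000` (cut). The run is open, so emit a `<polyline>` with points (Y-flipped): 115.395,91.780 103.089,103.606 100.080,100.901 100.861,88.808 99.925,72.465.

Run 4: S411 ⇒ score layer `#0000ff`. The run returns to its start, so emit a `<polygon>` with points (Y-flipped): 137.594,60.311 26.351,96.737 150.239,51.659.

Run 5: the run's S890 means `#008000` (cut). The run returns to its start, so emit a `<polygon>` with points (Y-flipped): 45.500,19.888 37.498,55.770 130.480,55.390 97.880,91.988.

<svg xmlns="http://www.w3.org/2000/svg" width="179.108mm" height="108.452mm" viewBox="0 0 179.108 108.452">
  <polyline points="163.226,63.920 144.311,93.904 67.432,61.306 107.111,59.326" fill="none" stroke="#008000"/>
  <polygon points="78.969,32.488 75.452,23.997 66.961,20.480 58.470,23.997 54.953,32.488 58.470,40.979 66.961,44.496 75.452,40.979" fill="none" stroke="#0000ff"/>
  <polyline points="115.395,91.780 103.089,103.606 100.080,100.901 100.861,88.808 99.925,72.465" fill="none" stroke="#008000"/>
  <polygon points="137.594,60.311 26.351,96.737 150.239,51.659" fill="none" stroke="#0000ff"/>
  <polygon points="45.500,19.888 37.498,55.770 130.480,55.390 97.880,91.988" fill="none" stroke="#008000"/>
</svg>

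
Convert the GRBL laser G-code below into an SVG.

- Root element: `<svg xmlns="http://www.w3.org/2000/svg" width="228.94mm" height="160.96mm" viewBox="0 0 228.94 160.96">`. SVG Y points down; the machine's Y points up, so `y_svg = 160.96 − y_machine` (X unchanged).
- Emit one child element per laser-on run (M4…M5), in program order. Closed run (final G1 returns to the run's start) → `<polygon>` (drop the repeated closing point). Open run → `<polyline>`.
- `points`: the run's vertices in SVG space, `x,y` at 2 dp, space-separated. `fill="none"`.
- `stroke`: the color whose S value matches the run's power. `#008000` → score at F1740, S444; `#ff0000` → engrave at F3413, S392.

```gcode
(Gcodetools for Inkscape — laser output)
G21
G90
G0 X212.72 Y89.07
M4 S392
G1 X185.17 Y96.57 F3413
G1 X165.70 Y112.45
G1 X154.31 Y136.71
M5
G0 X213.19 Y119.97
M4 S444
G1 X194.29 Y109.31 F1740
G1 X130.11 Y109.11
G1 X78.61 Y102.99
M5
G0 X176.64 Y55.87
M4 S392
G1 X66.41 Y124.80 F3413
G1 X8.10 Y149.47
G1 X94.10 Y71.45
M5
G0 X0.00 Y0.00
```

<svg xmlns="http://www.w3.org/2000/svg" width="228.94mm" height="160.96mm" viewBox="0 0 228.94 160.96">
  <polyline points="212.72,71.89 185.17,64.39 165.70,48.51 154.31,24.25" fill="none" stroke="#ff0000"/>
  <polyline points="213.19,40.99 194.29,51.65 130.11,51.85 78.61,57.97" fill="none" stroke="#008000"/>
  <polyline points="176.64,105.09 66.41,36.16 8.10,11.49 94.10,89.51" fill="none" stroke="#ff0000"/>
</svg>

Machine Y-up, SVG Y-down with viewBox height 160.96, so y_svg = 160.96 − y_machine; X carries over.

Run 1: power S392 maps to stroke `#ff0000` (engrave). The run is open, so emit a `<polyline>` with points (Y-flipped): 212.72,71.89 185.17,64.39 165.70,48.51 154.31,24.25.

Run 2: the run's S444 means `#008000` (score). The run is open, so emit a `<polyline>` with points (Y-flipped): 213.19,40.99 194.29,51.65 130.11,51.85 78.61,57.97.

Run 3: power S392 maps to stroke `#ff0000` (engrave). The run is open, so emit a `<polyline>` with points (Y-flipped): 176.64,105.09 66.41,36.16 8.10,11.49 94.10,89.51.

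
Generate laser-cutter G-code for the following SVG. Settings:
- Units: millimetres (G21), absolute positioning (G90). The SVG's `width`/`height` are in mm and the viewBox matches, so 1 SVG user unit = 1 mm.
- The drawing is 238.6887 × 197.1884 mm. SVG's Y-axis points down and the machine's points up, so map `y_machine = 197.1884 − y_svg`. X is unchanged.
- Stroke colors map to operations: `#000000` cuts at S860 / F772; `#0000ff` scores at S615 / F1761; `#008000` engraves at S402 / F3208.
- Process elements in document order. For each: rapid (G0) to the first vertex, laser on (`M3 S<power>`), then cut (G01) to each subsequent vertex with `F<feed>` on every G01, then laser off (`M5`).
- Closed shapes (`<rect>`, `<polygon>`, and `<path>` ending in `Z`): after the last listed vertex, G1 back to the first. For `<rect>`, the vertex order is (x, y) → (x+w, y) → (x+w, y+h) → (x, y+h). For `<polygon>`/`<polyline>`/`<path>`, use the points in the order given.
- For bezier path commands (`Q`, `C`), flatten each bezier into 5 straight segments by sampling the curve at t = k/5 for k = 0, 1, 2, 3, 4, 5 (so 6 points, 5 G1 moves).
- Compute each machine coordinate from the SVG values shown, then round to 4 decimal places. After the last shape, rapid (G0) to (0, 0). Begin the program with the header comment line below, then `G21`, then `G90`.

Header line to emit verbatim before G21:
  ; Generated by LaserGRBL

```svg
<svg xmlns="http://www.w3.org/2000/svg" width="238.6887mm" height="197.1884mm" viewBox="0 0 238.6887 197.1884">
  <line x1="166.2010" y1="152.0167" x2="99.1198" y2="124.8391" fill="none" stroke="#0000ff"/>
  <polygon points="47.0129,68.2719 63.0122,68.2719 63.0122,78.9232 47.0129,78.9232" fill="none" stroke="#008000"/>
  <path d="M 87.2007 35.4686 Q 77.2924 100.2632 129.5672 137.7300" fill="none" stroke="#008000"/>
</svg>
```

1 u = 1 mm; y_m = 197.1884 − y.

[1] `<line>` line segment, #0000ff→score S615 F1761: (166.2010,45.1717) → (99.1198,72.3493)

[2] `<polygon>` rectangle, #008000→engrave S402 F3208: (47.0129,128.9165) → (63.0122,128.9165) → (63.0122,118.2652) → (47.0129,118.2652) → (47.0129,128.9165) (closed)

[3] `<path>` quadratic bezier, #008000→engrave S402 F3208: (87.2007,161.7198) → (85.7247,136.8951) → (89.2234,114.2566) → (97.6967,93.8043) → (111.1446,75.5382) → (129.5672,59.4584)

; Generated by LaserGRBL
G21
G90
G0 X166.2010 Y45.1717
M3 S615
G01 X99.1198 Y72.3493 F1761
M5
G0 X47.0129 Y128.9165
M3 S402
G01 X63.0122 Y128.9165 F3208
G01 X63.0122 Y118.2652 F3208
G01 X47.0129 Y118.2652 F3208
G01 X47.0129 Y128.9165 F3208
M5
G0 X87.2007 Y161.7198
M3 S402
G01 X85.7247 Y136.8951 F3208
G01 X89.2234 Y114.2566 F3208
G01 X97.6967 Y93.8043 F3208
G01 X111.1446 Y75.5382 F3208
G01 X129.5672 Y59.4584 F3208
M5
G0 X0.0000 Y0.0000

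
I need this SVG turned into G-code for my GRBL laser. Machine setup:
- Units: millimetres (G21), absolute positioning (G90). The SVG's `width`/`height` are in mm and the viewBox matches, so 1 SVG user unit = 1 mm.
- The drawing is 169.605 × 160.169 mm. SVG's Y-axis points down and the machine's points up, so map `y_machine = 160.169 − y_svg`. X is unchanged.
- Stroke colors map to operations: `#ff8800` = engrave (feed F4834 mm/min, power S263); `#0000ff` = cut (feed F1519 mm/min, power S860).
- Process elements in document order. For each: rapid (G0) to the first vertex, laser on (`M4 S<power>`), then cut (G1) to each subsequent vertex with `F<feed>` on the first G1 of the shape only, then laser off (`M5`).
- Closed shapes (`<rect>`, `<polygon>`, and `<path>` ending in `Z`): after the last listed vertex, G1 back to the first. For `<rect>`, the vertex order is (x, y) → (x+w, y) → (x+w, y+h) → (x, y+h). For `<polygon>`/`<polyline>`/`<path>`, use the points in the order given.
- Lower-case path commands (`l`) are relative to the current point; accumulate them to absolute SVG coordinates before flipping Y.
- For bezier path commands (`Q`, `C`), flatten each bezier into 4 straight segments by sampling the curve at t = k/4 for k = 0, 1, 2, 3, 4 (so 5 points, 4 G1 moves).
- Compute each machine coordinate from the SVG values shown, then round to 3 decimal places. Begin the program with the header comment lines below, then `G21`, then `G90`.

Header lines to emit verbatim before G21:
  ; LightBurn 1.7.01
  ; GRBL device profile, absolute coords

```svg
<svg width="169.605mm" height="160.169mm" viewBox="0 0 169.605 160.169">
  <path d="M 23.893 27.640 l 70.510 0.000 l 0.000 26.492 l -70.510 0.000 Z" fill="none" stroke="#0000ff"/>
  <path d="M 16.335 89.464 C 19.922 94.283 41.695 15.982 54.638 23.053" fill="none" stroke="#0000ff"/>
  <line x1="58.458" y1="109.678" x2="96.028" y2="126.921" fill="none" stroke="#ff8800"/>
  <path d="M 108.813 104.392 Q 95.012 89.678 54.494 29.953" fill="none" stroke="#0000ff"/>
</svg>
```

viewBox `0 0 169.605 160.169` with mm width/height → 1 unit = 1 mm. Flip: y_m = 160.169 − y_svg.

**Shape 1** — `<path>` rectangle, stroke `#0000ff` → cut (S860, F1519). Machine vertices: (23.893,132.529) → (94.403,132.529) → (94.403,106.037) → (23.893,106.037) → (23.893,132.529). Closed: final G1 returns to the first vertex.

**Shape 2** — `<path>` cubic bezier, stroke `#0000ff` → cut (S860, F1519). Control points (SVG): P0=(16.335,89.464), P1=(19.922,94.283), P2=(41.695,15.982), P3=(54.638,23.053); sampled at t=k/4. Machine vertices: (16.335,70.705) → (22.013,80.043) → (31.978,104.755) → (43.697,129.045) → (54.638,137.116). Open path.

**Shape 3** — `<line>` line segment, stroke `#ff8800` → engrave (S263, F4834). Machine vertices: (58.458,50.491) → (96.028,33.248). Open path.

**Shape 4** — `<path>` quadratic bezier, stroke `#0000ff` → cut (S860, F1519). Control points (SVG): P0=(108.813,104.392), P1=(95.012,89.678), P2=(54.494,29.953); sampled at t=k/4. Machine vertices: (108.813,55.777) → (100.243,65.947) → (88.333,81.744) → (73.083,103.167) → (54.494,130.216). Open path.

; LightBurn 1.7.01
; GRBL device profile, absolute coords
G21
G90
G0 X23.893 Y132.529
M4 S860
G1 X94.403 Y132.529 F1519
G1 X94.403 Y106.037
G1 X23.893 Y106.037
G1 X23.893 Y132.529
M5
G0 X16.335 Y70.705
M4 S860
G1 X22.013 Y80.043 F1519
G1 X31.978 Y104.755
G1 X43.697 Y129.045
G1 X54.638 Y137.116
M5
G0 X58.458 Y50.491
M4 S263
G1 X96.028 Y33.248 F4834
M5
G0 X108.813 Y55.777
M4 S860
G1 X100.243 Y65.947 F1519
G1 X88.333 Y81.744
G1 X73.083 Y103.167
G1 X54.494 Y130.216
M5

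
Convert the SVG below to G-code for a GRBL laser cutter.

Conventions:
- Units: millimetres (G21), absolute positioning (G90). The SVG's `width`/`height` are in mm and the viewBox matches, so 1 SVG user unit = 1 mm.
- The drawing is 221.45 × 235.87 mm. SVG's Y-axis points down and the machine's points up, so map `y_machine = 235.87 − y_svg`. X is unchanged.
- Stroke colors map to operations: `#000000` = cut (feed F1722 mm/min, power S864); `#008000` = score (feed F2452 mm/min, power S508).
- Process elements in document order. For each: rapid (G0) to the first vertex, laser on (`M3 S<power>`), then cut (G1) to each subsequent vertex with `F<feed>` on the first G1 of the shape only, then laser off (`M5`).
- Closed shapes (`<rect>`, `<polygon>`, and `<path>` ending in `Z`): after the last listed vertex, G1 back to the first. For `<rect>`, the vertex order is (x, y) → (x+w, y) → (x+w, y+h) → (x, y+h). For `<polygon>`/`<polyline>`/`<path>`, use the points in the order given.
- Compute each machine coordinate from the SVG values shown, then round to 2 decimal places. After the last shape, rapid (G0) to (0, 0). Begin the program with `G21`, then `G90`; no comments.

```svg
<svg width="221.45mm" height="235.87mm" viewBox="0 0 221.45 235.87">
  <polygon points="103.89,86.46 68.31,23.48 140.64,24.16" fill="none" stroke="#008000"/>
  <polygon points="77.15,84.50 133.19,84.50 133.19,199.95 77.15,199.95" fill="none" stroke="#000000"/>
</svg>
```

viewBox `0 0 221.45 235.87` with mm width/height → 1 unit = 1 mm. Flip: y_m = 235.87 − y_svg.

**Shape 1** — `<polygon>` regular polygon, stroke `#008000` → score (S508, F2452). Machine vertices: (103.89,149.41) → (68.31,212.39) → (140.64,211.71) → (103.89,149.41). Closed: final G1 returns to the first vertex.

**Shape 2** — `<polygon>` rectangle, stroke `#000000` → cut (S864, F1722). Machine vertices: (77.15,151.37) → (133.19,151.37) → (133.19,35.92) → (77.15,35.92) → (77.15,151.37). Closed: final G1 returns to the first vertex.

G21
G90
G0 X103.89 Y149.41
M3 S508
G1 X68.31 Y212.39 F2452
G1 X140.64 Y211.71
G1 X103.89 Y149.41
M5
G0 X77.15 Y151.37
M3 S864
G1 X133.19 Y151.37 F1722
G1 X133.19 Y35.92
G1 X77.15 Y35.92
G1 X77.15 Y151.37
M5
G0 X0.00 Y0.00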